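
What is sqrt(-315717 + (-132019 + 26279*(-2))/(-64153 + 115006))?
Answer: I*sqrt(816462264924834)/50853 ≈ 561.89*I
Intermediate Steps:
sqrt(-315717 + (-132019 + 26279*(-2))/(-64153 + 115006)) = sqrt(-315717 + (-132019 - 52558)/50853) = sqrt(-315717 - 184577*1/50853) = sqrt(-315717 - 184577/50853) = sqrt(-16055341178/50853) = I*sqrt(816462264924834)/50853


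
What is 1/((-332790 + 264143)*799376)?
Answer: -1/54874764272 ≈ -1.8223e-11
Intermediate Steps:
1/((-332790 + 264143)*799376) = (1/799376)/(-68647) = -1/68647*1/799376 = -1/54874764272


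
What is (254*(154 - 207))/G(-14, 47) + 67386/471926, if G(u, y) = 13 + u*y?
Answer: 3198265891/152196135 ≈ 21.014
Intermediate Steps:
(254*(154 - 207))/G(-14, 47) + 67386/471926 = (254*(154 - 207))/(13 - 14*47) + 67386/471926 = (254*(-53))/(13 - 658) + 67386*(1/471926) = -13462/(-645) + 33693/235963 = -13462*(-1/645) + 33693/235963 = 13462/645 + 33693/235963 = 3198265891/152196135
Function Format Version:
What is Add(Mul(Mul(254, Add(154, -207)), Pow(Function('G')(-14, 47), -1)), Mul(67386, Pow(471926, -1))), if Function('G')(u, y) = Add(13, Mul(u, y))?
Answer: Rational(3198265891, 152196135) ≈ 21.014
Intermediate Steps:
Add(Mul(Mul(254, Add(154, -207)), Pow(Function('G')(-14, 47), -1)), Mul(67386, Pow(471926, -1))) = Add(Mul(Mul(254, Add(154, -207)), Pow(Add(13, Mul(-14, 47)), -1)), Mul(67386, Pow(471926, -1))) = Add(Mul(Mul(254, -53), Pow(Add(13, -658), -1)), Mul(67386, Rational(1, 471926))) = Add(Mul(-13462, Pow(-645, -1)), Rational(33693, 235963)) = Add(Mul(-13462, Rational(-1, 645)), Rational(33693, 235963)) = Add(Rational(13462, 645), Rational(33693, 235963)) = Rational(3198265891, 152196135)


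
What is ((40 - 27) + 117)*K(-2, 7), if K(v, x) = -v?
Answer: 260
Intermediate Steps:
((40 - 27) + 117)*K(-2, 7) = ((40 - 27) + 117)*(-1*(-2)) = (13 + 117)*2 = 130*2 = 260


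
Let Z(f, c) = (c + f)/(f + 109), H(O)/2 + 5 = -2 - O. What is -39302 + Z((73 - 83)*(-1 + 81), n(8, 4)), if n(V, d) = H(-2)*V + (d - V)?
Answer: -27156798/691 ≈ -39301.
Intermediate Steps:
H(O) = -14 - 2*O (H(O) = -10 + 2*(-2 - O) = -10 + (-4 - 2*O) = -14 - 2*O)
n(V, d) = d - 11*V (n(V, d) = (-14 - 2*(-2))*V + (d - V) = (-14 + 4)*V + (d - V) = -10*V + (d - V) = d - 11*V)
Z(f, c) = (c + f)/(109 + f)
-39302 + Z((73 - 83)*(-1 + 81), n(8, 4)) = -39302 + ((4 - 11*8) + (73 - 83)*(-1 + 81))/(109 + (73 - 83)*(-1 + 81)) = -39302 + ((4 - 88) - 10*80)/(109 - 10*80) = -39302 + (-84 - 800)/(109 - 800) = -39302 - 884/(-691) = -39302 - 1/691*(-884) = -39302 + 884/691 = -27156798/691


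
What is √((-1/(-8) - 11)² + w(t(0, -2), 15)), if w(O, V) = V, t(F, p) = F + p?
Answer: √8529/8 ≈ 11.544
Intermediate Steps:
√((-1/(-8) - 11)² + w(t(0, -2), 15)) = √((-1/(-8) - 11)² + 15) = √((-1*(-⅛) - 11)² + 15) = √((⅛ - 11)² + 15) = √((-87/8)² + 15) = √(7569/64 + 15) = √(8529/64) = √8529/8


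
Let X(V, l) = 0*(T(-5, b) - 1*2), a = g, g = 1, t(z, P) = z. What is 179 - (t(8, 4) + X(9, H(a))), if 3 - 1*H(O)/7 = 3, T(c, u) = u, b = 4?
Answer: 171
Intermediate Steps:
a = 1
H(O) = 0 (H(O) = 21 - 7*3 = 21 - 21 = 0)
X(V, l) = 0 (X(V, l) = 0*(4 - 1*2) = 0*(4 - 2) = 0*2 = 0)
179 - (t(8, 4) + X(9, H(a))) = 179 - (8 + 0) = 179 - 1*8 = 179 - 8 = 171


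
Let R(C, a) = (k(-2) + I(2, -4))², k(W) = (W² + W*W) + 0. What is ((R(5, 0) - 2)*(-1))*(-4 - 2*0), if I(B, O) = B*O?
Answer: -8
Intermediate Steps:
k(W) = 2*W² (k(W) = (W² + W²) + 0 = 2*W² + 0 = 2*W²)
R(C, a) = 0 (R(C, a) = (2*(-2)² + 2*(-4))² = (2*4 - 8)² = (8 - 8)² = 0² = 0)
((R(5, 0) - 2)*(-1))*(-4 - 2*0) = ((0 - 2)*(-1))*(-4 - 2*0) = (-2*(-1))*(-4 + 0) = 2*(-4) = -8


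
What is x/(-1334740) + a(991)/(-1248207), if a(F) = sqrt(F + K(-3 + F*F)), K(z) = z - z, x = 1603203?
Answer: -1603203/1334740 - sqrt(991)/1248207 ≈ -1.2012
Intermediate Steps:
K(z) = 0
a(F) = sqrt(F) (a(F) = sqrt(F + 0) = sqrt(F))
x/(-1334740) + a(991)/(-1248207) = 1603203/(-1334740) + sqrt(991)/(-1248207) = 1603203*(-1/1334740) + sqrt(991)*(-1/1248207) = -1603203/1334740 - sqrt(991)/1248207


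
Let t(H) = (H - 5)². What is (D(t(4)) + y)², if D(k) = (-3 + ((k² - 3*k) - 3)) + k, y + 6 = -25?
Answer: 1444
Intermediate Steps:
y = -31 (y = -6 - 25 = -31)
t(H) = (-5 + H)²
D(k) = -6 + k² - 2*k (D(k) = (-3 + (-3 + k² - 3*k)) + k = (-6 + k² - 3*k) + k = -6 + k² - 2*k)
(D(t(4)) + y)² = ((-6 + ((-5 + 4)²)² - 2*(-5 + 4)²) - 31)² = ((-6 + ((-1)²)² - 2*(-1)²) - 31)² = ((-6 + 1² - 2*1) - 31)² = ((-6 + 1 - 2) - 31)² = (-7 - 31)² = (-38)² = 1444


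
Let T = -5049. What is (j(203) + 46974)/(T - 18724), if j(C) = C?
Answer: -47177/23773 ≈ -1.9845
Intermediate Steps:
(j(203) + 46974)/(T - 18724) = (203 + 46974)/(-5049 - 18724) = 47177/(-23773) = 47177*(-1/23773) = -47177/23773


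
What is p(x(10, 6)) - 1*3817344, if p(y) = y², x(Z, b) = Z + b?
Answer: -3817088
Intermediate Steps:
p(x(10, 6)) - 1*3817344 = (10 + 6)² - 1*3817344 = 16² - 3817344 = 256 - 3817344 = -3817088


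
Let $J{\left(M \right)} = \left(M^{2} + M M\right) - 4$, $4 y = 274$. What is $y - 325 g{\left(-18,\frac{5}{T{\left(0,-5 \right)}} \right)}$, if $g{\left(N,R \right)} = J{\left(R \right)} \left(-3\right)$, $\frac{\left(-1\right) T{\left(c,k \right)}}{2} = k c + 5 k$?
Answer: $-3812$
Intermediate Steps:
$T{\left(c,k \right)} = - 10 k - 2 c k$ ($T{\left(c,k \right)} = - 2 \left(k c + 5 k\right) = - 2 \left(c k + 5 k\right) = - 2 \left(5 k + c k\right) = - 10 k - 2 c k$)
$y = \frac{137}{2}$ ($y = \frac{1}{4} \cdot 274 = \frac{137}{2} \approx 68.5$)
$J{\left(M \right)} = -4 + 2 M^{2}$ ($J{\left(M \right)} = \left(M^{2} + M^{2}\right) - 4 = 2 M^{2} - 4 = -4 + 2 M^{2}$)
$g{\left(N,R \right)} = 12 - 6 R^{2}$ ($g{\left(N,R \right)} = \left(-4 + 2 R^{2}\right) \left(-3\right) = 12 - 6 R^{2}$)
$y - 325 g{\left(-18,\frac{5}{T{\left(0,-5 \right)}} \right)} = \frac{137}{2} - 325 \left(12 - 6 \left(\frac{5}{\left(-2\right) \left(-5\right) \left(5 + 0\right)}\right)^{2}\right) = \frac{137}{2} - 325 \left(12 - 6 \left(\frac{5}{\left(-2\right) \left(-5\right) 5}\right)^{2}\right) = \frac{137}{2} - 325 \left(12 - 6 \left(\frac{5}{50}\right)^{2}\right) = \frac{137}{2} - 325 \left(12 - 6 \left(5 \cdot \frac{1}{50}\right)^{2}\right) = \frac{137}{2} - 325 \left(12 - \frac{6}{100}\right) = \frac{137}{2} - 325 \left(12 - \frac{3}{50}\right) = \frac{137}{2} - \frac{7761}{2} = -3812$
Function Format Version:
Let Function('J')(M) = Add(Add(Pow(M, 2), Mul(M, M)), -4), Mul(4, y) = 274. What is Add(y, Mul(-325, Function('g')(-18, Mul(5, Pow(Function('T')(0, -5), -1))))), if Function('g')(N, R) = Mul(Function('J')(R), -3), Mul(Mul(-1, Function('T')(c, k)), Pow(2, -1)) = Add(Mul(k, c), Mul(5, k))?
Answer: -3812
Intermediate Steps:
Function('T')(c, k) = Add(Mul(-10, k), Mul(-2, c, k)) (Function('T')(c, k) = Mul(-2, Add(Mul(k, c), Mul(5, k))) = Mul(-2, Add(Mul(c, k), Mul(5, k))) = Mul(-2, Add(Mul(5, k), Mul(c, k))) = Add(Mul(-10, k), Mul(-2, c, k)))
y = Rational(137, 2) (y = Mul(Rational(1, 4), 274) = Rational(137, 2) ≈ 68.500)
Function('J')(M) = Add(-4, Mul(2, Pow(M, 2))) (Function('J')(M) = Add(Add(Pow(M, 2), Pow(M, 2)), -4) = Add(Mul(2, Pow(M, 2)), -4) = Add(-4, Mul(2, Pow(M, 2))))
Function('g')(N, R) = Add(12, Mul(-6, Pow(R, 2))) (Function('g')(N, R) = Mul(Add(-4, Mul(2, Pow(R, 2))), -3) = Add(12, Mul(-6, Pow(R, 2))))
Add(y, Mul(-325, Function('g')(-18, Mul(5, Pow(Function('T')(0, -5), -1))))) = Add(Rational(137, 2), Mul(-325, Add(12, Mul(-6, Pow(Mul(5, Pow(Mul(-2, -5, Add(5, 0)), -1)), 2))))) = Add(Rational(137, 2), Mul(-325, Add(12, Mul(-6, Pow(Mul(5, Pow(Mul(-2, -5, 5), -1)), 2))))) = Add(Rational(137, 2), Mul(-325, Add(12, Mul(-6, Pow(Mul(5, Pow(50, -1)), 2))))) = Add(Rational(137, 2), Mul(-325, Add(12, Mul(-6, Pow(Mul(5, Rational(1, 50)), 2))))) = Add(Rational(137, 2), Mul(-325, Add(12, Mul(-6, Pow(Rational(1, 10), 2))))) = Add(Rational(137, 2), Mul(-325, Add(12, Mul(-6, Rational(1, 100))))) = Add(Rational(137, 2), Mul(-325, Add(12, Rational(-3, 50)))) = Add(Rational(137, 2), Mul(-325, Rational(597, 50))) = Add(Rational(137, 2), Rational(-7761, 2)) = -3812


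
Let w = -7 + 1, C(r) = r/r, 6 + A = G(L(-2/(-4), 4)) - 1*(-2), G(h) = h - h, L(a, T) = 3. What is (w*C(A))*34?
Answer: -204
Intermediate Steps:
G(h) = 0
A = -4 (A = -6 + (0 - 1*(-2)) = -6 + (0 + 2) = -6 + 2 = -4)
C(r) = 1
w = -6
(w*C(A))*34 = -6*1*34 = -6*34 = -204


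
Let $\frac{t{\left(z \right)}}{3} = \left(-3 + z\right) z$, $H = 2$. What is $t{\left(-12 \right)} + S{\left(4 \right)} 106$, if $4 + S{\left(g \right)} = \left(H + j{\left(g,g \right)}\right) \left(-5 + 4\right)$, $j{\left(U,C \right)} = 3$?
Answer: $-414$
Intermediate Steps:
$S{\left(g \right)} = -9$ ($S{\left(g \right)} = -4 + \left(2 + 3\right) \left(-5 + 4\right) = -4 + 5 \left(-1\right) = -4 - 5 = -9$)
$t{\left(z \right)} = 3 z \left(-3 + z\right)$ ($t{\left(z \right)} = 3 \left(-3 + z\right) z = 3 z \left(-3 + z\right)$)
$t{\left(-12 \right)} + S{\left(4 \right)} 106 = 3 \left(-12\right) \left(-3 - 12\right) - 954 = 3 \left(-12\right) \left(-15\right) - 954 = 540 - 954 = -414$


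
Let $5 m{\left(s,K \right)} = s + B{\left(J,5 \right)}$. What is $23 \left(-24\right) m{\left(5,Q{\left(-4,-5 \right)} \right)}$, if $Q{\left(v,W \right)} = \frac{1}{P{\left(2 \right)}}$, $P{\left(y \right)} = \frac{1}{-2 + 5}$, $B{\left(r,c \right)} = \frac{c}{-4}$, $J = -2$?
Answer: $-414$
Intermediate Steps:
$B{\left(r,c \right)} = - \frac{c}{4}$ ($B{\left(r,c \right)} = c \left(- \frac{1}{4}\right) = - \frac{c}{4}$)
$P{\left(y \right)} = \frac{1}{3}$
$Q{\left(v,W \right)} = 3$ ($Q{\left(v,W \right)} = \frac{1}{\frac{1}{3}} = 3$)
$m{\left(s,K \right)} = - \frac{1}{4} + \frac{s}{5}$ ($m{\left(s,K \right)} = \frac{s - \frac{5}{4}}{5} = \frac{- \frac{5}{4} + s}{5} = - \frac{1}{4} + \frac{s}{5}$)
$23 \left(-24\right) m{\left(5,Q{\left(-4,-5 \right)} \right)} = 23 \left(-24\right) \left(- \frac{1}{4} + \frac{1}{5} \cdot 5\right) = - 552 \left(- \frac{1}{4} + 1\right) = \left(-552\right) \frac{3}{4} = -414$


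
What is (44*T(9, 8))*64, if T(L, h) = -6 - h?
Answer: -39424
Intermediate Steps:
(44*T(9, 8))*64 = (44*(-6 - 1*8))*64 = (44*(-6 - 8))*64 = (44*(-14))*64 = -616*64 = -39424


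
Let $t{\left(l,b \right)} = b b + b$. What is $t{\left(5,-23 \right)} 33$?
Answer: $16698$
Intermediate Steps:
$t{\left(l,b \right)} = b + b^{2}$ ($t{\left(l,b \right)} = b^{2} + b = b + b^{2}$)
$t{\left(5,-23 \right)} 33 = - 23 \left(1 - 23\right) 33 = \left(-23\right) \left(-22\right) 33 = 506 \cdot 33 = 16698$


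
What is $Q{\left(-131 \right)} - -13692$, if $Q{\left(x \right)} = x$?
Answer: $13561$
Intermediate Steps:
$Q{\left(-131 \right)} - -13692 = -131 - -13692 = -131 + 13692 = 13561$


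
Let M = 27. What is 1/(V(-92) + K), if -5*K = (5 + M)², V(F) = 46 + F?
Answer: -5/1254 ≈ -0.0039872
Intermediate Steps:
K = -1024/5 (K = -(5 + 27)²/5 = -⅕*32² = -⅕*1024 = -1024/5 ≈ -204.80)
1/(V(-92) + K) = 1/((46 - 92) - 1024/5) = 1/(-46 - 1024/5) = 1/(-1254/5) = -5/1254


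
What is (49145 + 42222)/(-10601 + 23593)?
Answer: 91367/12992 ≈ 7.0326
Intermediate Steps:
(49145 + 42222)/(-10601 + 23593) = 91367/12992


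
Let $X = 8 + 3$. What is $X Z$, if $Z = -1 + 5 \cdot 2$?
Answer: $99$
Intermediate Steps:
$X = 11$
$Z = 9$ ($Z = -1 + 10 = 9$)
$X Z = 11 \cdot 9 = 99$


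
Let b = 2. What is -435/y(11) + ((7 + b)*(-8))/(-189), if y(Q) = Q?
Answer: -9047/231 ≈ -39.164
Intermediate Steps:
-435/y(11) + ((7 + b)*(-8))/(-189) = -435/11 + ((7 + 2)*(-8))/(-189) = -435*1/11 + (9*(-8))*(-1/189) = -435/11 - 72*(-1/189) = -435/11 + 8/21 = -9047/231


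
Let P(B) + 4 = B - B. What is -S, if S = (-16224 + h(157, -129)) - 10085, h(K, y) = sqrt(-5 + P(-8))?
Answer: 26309 - 3*I ≈ 26309.0 - 3.0*I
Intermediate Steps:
P(B) = -4 (P(B) = -4 + (B - B) = -4 + 0 = -4)
h(K, y) = 3*I (h(K, y) = sqrt(-5 - 4) = sqrt(-9) = 3*I)
S = -26309 + 3*I (S = (-16224 + 3*I) - 10085 = -26309 + 3*I ≈ -26309.0 + 3.0*I)
-S = -(-26309 + 3*I) = 26309 - 3*I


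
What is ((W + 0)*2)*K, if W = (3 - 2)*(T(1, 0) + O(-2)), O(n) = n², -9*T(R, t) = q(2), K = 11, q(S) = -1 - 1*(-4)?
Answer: 242/3 ≈ 80.667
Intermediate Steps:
q(S) = 3 (q(S) = -1 + 4 = 3)
T(R, t) = -⅓ (T(R, t) = -⅑*3 = -⅓)
W = 11/3 (W = (3 - 2)*(-⅓ + (-2)²) = 1*(-⅓ + 4) = 1*(11/3) = 11/3 ≈ 3.6667)
((W + 0)*2)*K = ((11/3 + 0)*2)*11 = ((11/3)*2)*11 = (22/3)*11 = 242/3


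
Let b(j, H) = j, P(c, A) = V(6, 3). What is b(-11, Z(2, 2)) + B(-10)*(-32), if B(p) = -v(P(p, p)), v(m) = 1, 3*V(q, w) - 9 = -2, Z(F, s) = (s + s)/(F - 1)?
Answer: 21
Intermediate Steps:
Z(F, s) = 2*s/(-1 + F) (Z(F, s) = (2*s)/(-1 + F) = 2*s/(-1 + F))
V(q, w) = 7/3 (V(q, w) = 3 + (1/3)*(-2) = 3 - 2/3 = 7/3)
P(c, A) = 7/3
B(p) = -1 (B(p) = -1*1 = -1)
b(-11, Z(2, 2)) + B(-10)*(-32) = -11 - 1*(-32) = -11 + 32 = 21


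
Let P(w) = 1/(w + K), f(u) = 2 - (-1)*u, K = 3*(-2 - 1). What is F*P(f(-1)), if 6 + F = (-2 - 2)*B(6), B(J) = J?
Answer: 15/4 ≈ 3.7500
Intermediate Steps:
K = -9 (K = 3*(-3) = -9)
f(u) = 2 + u
P(w) = 1/(-9 + w) (P(w) = 1/(w - 9) = 1/(-9 + w))
F = -30 (F = -6 + (-2 - 2)*6 = -6 - 4*6 = -6 - 24 = -30)
F*P(f(-1)) = -30/(-9 + (2 - 1)) = -30/(-9 + 1) = -30/(-8) = -30*(-1/8) = 15/4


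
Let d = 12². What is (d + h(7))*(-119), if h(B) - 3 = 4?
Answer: -17969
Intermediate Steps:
h(B) = 7 (h(B) = 3 + 4 = 7)
d = 144
(d + h(7))*(-119) = (144 + 7)*(-119) = 151*(-119) = -17969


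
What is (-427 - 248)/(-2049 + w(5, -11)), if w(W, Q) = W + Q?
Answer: 45/137 ≈ 0.32847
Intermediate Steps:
w(W, Q) = Q + W
(-427 - 248)/(-2049 + w(5, -11)) = (-427 - 248)/(-2049 + (-11 + 5)) = -675/(-2049 - 6) = -675/(-2055) = -675*(-1/2055) = 45/137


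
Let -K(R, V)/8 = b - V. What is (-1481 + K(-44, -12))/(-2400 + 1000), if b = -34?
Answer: 261/280 ≈ 0.93214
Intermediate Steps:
K(R, V) = 272 + 8*V (K(R, V) = -8*(-34 - V) = 272 + 8*V)
(-1481 + K(-44, -12))/(-2400 + 1000) = (-1481 + (272 + 8*(-12)))/(-2400 + 1000) = (-1481 + (272 - 96))/(-1400) = (-1481 + 176)*(-1/1400) = -1305*(-1/1400) = 261/280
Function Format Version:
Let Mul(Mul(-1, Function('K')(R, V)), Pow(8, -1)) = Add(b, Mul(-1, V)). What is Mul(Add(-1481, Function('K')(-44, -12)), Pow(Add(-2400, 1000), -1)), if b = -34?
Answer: Rational(261, 280) ≈ 0.93214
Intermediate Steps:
Function('K')(R, V) = Add(272, Mul(8, V)) (Function('K')(R, V) = Mul(-8, Add(-34, Mul(-1, V))) = Add(272, Mul(8, V)))
Mul(Add(-1481, Function('K')(-44, -12)), Pow(Add(-2400, 1000), -1)) = Mul(Add(-1481, Add(272, Mul(8, -12))), Pow(Add(-2400, 1000), -1)) = Mul(Add(-1481, Add(272, -96)), Pow(-1400, -1)) = Mul(Add(-1481, 176), Rational(-1, 1400)) = Mul(-1305, Rational(-1, 1400)) = Rational(261, 280)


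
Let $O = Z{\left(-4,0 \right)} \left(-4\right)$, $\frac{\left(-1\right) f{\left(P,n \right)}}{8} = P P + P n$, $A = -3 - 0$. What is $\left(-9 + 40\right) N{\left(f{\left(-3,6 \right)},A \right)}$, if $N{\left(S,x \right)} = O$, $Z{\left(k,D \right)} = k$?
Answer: $496$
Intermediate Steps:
$A = -3$ ($A = -3 + 0 = -3$)
$f{\left(P,n \right)} = - 8 P^{2} - 8 P n$ ($f{\left(P,n \right)} = - 8 \left(P P + P n\right) = - 8 \left(P^{2} + P n\right) = - 8 P^{2} - 8 P n$)
$O = 16$ ($O = \left(-4\right) \left(-4\right) = 16$)
$N{\left(S,x \right)} = 16$
$\left(-9 + 40\right) N{\left(f{\left(-3,6 \right)},A \right)} = \left(-9 + 40\right) 16 = 31 \cdot 16 = 496$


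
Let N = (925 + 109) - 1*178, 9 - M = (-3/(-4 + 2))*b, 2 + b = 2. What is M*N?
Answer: 7704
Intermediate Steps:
b = 0 (b = -2 + 2 = 0)
M = 9 (M = 9 - (-3/(-4 + 2))*0 = 9 - (-3/(-2))*0 = 9 - (-3*(-½))*0 = 9 - 3*0/2 = 9 - 1*0 = 9 + 0 = 9)
N = 856 (N = 1034 - 178 = 856)
M*N = 9*856 = 7704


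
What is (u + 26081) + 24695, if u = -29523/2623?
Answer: 133155925/2623 ≈ 50765.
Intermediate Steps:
u = -29523/2623 (u = -29523*1/2623 = -29523/2623 ≈ -11.255)
(u + 26081) + 24695 = (-29523/2623 + 26081) + 24695 = 68380940/2623 + 24695 = 133155925/2623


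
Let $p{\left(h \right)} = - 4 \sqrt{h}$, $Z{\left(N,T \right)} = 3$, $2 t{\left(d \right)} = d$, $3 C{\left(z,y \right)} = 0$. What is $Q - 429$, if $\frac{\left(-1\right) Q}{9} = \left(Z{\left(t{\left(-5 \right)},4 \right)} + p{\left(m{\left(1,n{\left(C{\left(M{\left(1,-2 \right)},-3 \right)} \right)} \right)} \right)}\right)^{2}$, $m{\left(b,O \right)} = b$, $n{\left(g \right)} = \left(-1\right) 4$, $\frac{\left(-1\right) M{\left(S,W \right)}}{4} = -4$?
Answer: $-438$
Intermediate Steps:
$M{\left(S,W \right)} = 16$ ($M{\left(S,W \right)} = \left(-4\right) \left(-4\right) = 16$)
$C{\left(z,y \right)} = 0$ ($C{\left(z,y \right)} = \frac{1}{3} \cdot 0 = 0$)
$t{\left(d \right)} = \frac{d}{2}$
$n{\left(g \right)} = -4$
$Q = -9$ ($Q = - 9 \left(3 - 4 \sqrt{1}\right)^{2} = - 9 \left(3 - 4\right)^{2} = - 9 \left(-1\right)^{2} = \left(-9\right) 1 = -9$)
$Q - 429 = -9 - 429 = -438$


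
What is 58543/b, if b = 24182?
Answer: 58543/24182 ≈ 2.4209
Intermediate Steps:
58543/b = 58543/24182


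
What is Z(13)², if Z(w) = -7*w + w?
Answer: 6084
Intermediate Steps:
Z(w) = -6*w
Z(13)² = (-6*13)² = (-78)² = 6084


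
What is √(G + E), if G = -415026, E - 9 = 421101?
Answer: 78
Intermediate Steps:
E = 421110 (E = 9 + 421101 = 421110)
√(G + E) = √(-415026 + 421110) = √6084 = 78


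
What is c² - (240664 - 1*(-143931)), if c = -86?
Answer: -377199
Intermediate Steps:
c² - (240664 - 1*(-143931)) = (-86)² - (240664 - 1*(-143931)) = 7396 - (240664 + 143931) = 7396 - 1*384595 = 7396 - 384595 = -377199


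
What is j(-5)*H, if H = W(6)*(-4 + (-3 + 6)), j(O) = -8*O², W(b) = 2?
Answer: 400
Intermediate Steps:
H = -2 (H = 2*(-4 + (-3 + 6)) = 2*(-4 + 3) = 2*(-1) = -2)
j(-5)*H = -8*(-5)²*(-2) = -8*25*(-2) = -200*(-2) = 400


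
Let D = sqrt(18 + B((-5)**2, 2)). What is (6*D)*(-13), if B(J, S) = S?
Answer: -156*sqrt(5) ≈ -348.83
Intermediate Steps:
D = 2*sqrt(5) (D = sqrt(18 + 2) = sqrt(20) = 2*sqrt(5) ≈ 4.4721)
(6*D)*(-13) = (6*(2*sqrt(5)))*(-13) = (12*sqrt(5))*(-13) = -156*sqrt(5)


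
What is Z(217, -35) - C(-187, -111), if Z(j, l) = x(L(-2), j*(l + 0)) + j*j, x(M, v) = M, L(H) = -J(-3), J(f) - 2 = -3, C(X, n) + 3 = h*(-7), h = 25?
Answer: 47268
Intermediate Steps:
C(X, n) = -178 (C(X, n) = -3 + 25*(-7) = -3 - 175 = -178)
J(f) = -1 (J(f) = 2 - 3 = -1)
L(H) = 1 (L(H) = -1*(-1) = 1)
Z(j, l) = 1 + j**2 (Z(j, l) = 1 + j*j = 1 + j**2)
Z(217, -35) - C(-187, -111) = (1 + 217**2) - 1*(-178) = (1 + 47089) + 178 = 47090 + 178 = 47268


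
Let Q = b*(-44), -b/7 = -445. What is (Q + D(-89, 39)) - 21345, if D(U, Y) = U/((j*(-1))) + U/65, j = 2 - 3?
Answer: -10302199/65 ≈ -1.5850e+5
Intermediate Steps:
b = 3115 (b = -7*(-445) = 3115)
j = -1
Q = -137060 (Q = 3115*(-44) = -137060)
D(U, Y) = 66*U/65 (D(U, Y) = U/((-1*(-1))) + U/65 = U/1 + U*(1/65) = U*1 + U/65 = U + U/65 = 66*U/65)
(Q + D(-89, 39)) - 21345 = (-137060 + (66/65)*(-89)) - 21345 = (-137060 - 5874/65) - 21345 = -8914774/65 - 21345 = -10302199/65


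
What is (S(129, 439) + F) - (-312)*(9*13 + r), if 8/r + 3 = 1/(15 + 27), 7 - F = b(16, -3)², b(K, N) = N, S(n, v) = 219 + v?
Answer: 4540168/125 ≈ 36321.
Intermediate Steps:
F = -2 (F = 7 - 1*(-3)² = 7 - 1*9 = 7 - 9 = -2)
r = -336/125 (r = 8/(-3 + 1/(15 + 27)) = 8/(-3 + 1/42) = 8/(-125/42) = 8*(-42/125) = -336/125 ≈ -2.6880)
(S(129, 439) + F) - (-312)*(9*13 + r) = ((219 + 439) - 2) - (-312)*(9*13 - 336/125) = (658 - 2) - (-312)*(117 - 336/125) = 656 - (-312)*14289/125 = 656 - 1*(-4458168/125) = 656 + 4458168/125 = 4540168/125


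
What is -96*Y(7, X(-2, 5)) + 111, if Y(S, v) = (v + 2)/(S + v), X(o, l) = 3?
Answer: 63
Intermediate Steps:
Y(S, v) = (2 + v)/(S + v)
-96*Y(7, X(-2, 5)) + 111 = -96*(2 + 3)/(7 + 3) + 111 = -96*5/10 + 111 = -48*5/5 + 111 = -96*½ + 111 = -48 + 111 = 63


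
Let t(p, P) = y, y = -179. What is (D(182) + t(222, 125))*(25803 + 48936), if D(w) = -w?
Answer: -26980779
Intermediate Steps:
t(p, P) = -179
(D(182) + t(222, 125))*(25803 + 48936) = (-1*182 - 179)*(25803 + 48936) = (-182 - 179)*74739 = -361*74739 = -26980779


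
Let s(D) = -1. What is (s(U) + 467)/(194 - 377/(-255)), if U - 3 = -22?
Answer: 118830/49847 ≈ 2.3839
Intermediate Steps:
U = -19 (U = 3 - 22 = -19)
(s(U) + 467)/(194 - 377/(-255)) = (-1 + 467)/(194 - 377/(-255)) = 466/(194 - 377*(-1/255)) = 466/(194 + 377/255) = 466/(49847/255) = 466*(255/49847) = 118830/49847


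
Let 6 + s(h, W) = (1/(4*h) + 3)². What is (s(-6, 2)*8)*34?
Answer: 26945/36 ≈ 748.47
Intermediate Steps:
s(h, W) = -6 + (3 + 1/(4*h))² (s(h, W) = -6 + (1/(4*h) + 3)² = -6 + (3 + 1/(4*h))²)
(s(-6, 2)*8)*34 = ((3 + (1/16)/(-6)² + (3/2)/(-6))*8)*34 = ((3 + (1/16)*(1/36) + (3/2)*(-⅙))*8)*34 = ((3 + 1/576 - ¼)*8)*34 = ((1585/576)*8)*34 = (1585/72)*34 = 26945/36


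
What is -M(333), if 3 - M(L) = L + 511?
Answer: 841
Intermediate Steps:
M(L) = -508 - L (M(L) = 3 - (L + 511) = 3 - (511 + L) = 3 + (-511 - L) = -508 - L)
-M(333) = -(-508 - 1*333) = -(-508 - 333) = -1*(-841) = 841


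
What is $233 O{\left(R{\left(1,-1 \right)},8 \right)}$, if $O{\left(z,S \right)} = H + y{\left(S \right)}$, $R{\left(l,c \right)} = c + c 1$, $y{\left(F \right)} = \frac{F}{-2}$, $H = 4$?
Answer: $0$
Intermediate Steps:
$y{\left(F \right)} = - \frac{F}{2}$ ($y{\left(F \right)} = F \left(- \frac{1}{2}\right) = - \frac{F}{2}$)
$R{\left(l,c \right)} = 2 c$ ($R{\left(l,c \right)} = c + c = 2 c$)
$O{\left(z,S \right)} = 4 - \frac{S}{2}$
$233 O{\left(R{\left(1,-1 \right)},8 \right)} = 233 \left(4 - 4\right) = 233 \cdot 0 = 0$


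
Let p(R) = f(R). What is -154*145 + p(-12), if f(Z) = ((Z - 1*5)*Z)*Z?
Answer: -24778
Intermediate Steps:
f(Z) = Z**2*(-5 + Z) (f(Z) = ((Z - 5)*Z)*Z = ((-5 + Z)*Z)*Z = (Z*(-5 + Z))*Z = Z**2*(-5 + Z))
p(R) = R**2*(-5 + R)
-154*145 + p(-12) = -154*145 + (-12)**2*(-5 - 12) = -22330 + 144*(-17) = -22330 - 2448 = -24778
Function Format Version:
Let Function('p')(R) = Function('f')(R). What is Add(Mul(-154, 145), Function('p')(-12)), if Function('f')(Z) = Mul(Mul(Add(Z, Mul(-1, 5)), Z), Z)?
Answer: -24778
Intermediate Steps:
Function('f')(Z) = Mul(Pow(Z, 2), Add(-5, Z)) (Function('f')(Z) = Mul(Mul(Add(Z, -5), Z), Z) = Mul(Mul(Add(-5, Z), Z), Z) = Mul(Mul(Z, Add(-5, Z)), Z) = Mul(Pow(Z, 2), Add(-5, Z)))
Function('p')(R) = Mul(Pow(R, 2), Add(-5, R))
Add(Mul(-154, 145), Function('p')(-12)) = Add(Mul(-154, 145), Mul(Pow(-12, 2), Add(-5, -12))) = Add(-22330, Mul(144, -17)) = Add(-22330, -2448) = -24778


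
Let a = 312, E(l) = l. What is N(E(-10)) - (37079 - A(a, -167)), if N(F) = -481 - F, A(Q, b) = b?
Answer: -37717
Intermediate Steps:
N(E(-10)) - (37079 - A(a, -167)) = (-481 - 1*(-10)) - (37079 - 1*(-167)) = (-481 + 10) - (37079 + 167) = -471 - 1*37246 = -471 - 37246 = -37717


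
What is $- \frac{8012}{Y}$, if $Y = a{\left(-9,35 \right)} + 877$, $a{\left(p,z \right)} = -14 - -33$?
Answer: $- \frac{2003}{224} \approx -8.942$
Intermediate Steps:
$a{\left(p,z \right)} = 19$ ($a{\left(p,z \right)} = -14 + 33 = 19$)
$Y = 896$ ($Y = 19 + 877 = 896$)
$- \frac{8012}{Y} = - \frac{8012}{896} = \left(-8012\right) \frac{1}{896} = - \frac{2003}{224}$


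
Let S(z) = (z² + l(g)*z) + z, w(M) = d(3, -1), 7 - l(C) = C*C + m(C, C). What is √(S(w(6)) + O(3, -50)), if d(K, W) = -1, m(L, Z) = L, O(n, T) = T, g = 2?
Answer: I*√51 ≈ 7.1414*I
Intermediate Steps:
l(C) = 7 - C - C² (l(C) = 7 - (C*C + C) = 7 - (C² + C) = 7 - (C + C²) = 7 + (-C - C²) = 7 - C - C²)
w(M) = -1
S(z) = z² + 2*z (S(z) = (z² + (7 - 1*2 - 1*2²)*z) + z = (z² + (7 - 2 - 1*4)*z) + z = (z² + (7 - 2 - 4)*z) + z = (z² + 1*z) + z = (z² + z) + z = (z + z²) + z = z² + 2*z)
√(S(w(6)) + O(3, -50)) = √(-(2 - 1) - 50) = √(-1*1 - 50) = √(-1 - 50) = √(-51) = I*√51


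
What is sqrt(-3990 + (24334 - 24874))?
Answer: I*sqrt(4530) ≈ 67.305*I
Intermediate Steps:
sqrt(-3990 + (24334 - 24874)) = sqrt(-3990 - 540) = sqrt(-4530) = I*sqrt(4530)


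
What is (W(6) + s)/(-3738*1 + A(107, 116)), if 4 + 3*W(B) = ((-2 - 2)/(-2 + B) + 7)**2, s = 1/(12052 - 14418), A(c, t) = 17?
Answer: -75709/26411658 ≈ -0.0028665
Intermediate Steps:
s = -1/2366 (s = 1/(-2366) = -1/2366 ≈ -0.00042265)
W(B) = -4/3 + (7 - 4/(-2 + B))**2/3 (W(B) = -4/3 + ((-2 - 2)/(-2 + B) + 7)**2/3 = -4/3 + (-4/(-2 + B) + 7)**2/3 = -4/3 + (7 - 4/(-2 + B))**2/3)
(W(6) + s)/(-3738*1 + A(107, 116)) = ((-4/3 + (-18 + 7*6)**2/(3*(-2 + 6)**2)) - 1/2366)/(-3738*1 + 17) = ((-4/3 + (1/3)*(-18 + 42)**2/4**2) - 1/2366)/(-3738 + 17) = ((-4/3 + (1/3)*24**2*(1/16)) - 1/2366)/(-3721) = ((-4/3 + (1/3)*576*(1/16)) - 1/2366)*(-1/3721) = ((-4/3 + 12) - 1/2366)*(-1/3721) = (32/3 - 1/2366)*(-1/3721) = (75709/7098)*(-1/3721) = -75709/26411658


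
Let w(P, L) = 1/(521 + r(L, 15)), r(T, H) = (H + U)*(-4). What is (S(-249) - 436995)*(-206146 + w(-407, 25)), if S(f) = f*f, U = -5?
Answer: 37182989437650/481 ≈ 7.7304e+10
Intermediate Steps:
S(f) = f**2
r(T, H) = 20 - 4*H (r(T, H) = (H - 5)*(-4) = (-5 + H)*(-4) = 20 - 4*H)
w(P, L) = 1/481 (w(P, L) = 1/(521 + (20 - 4*15)) = 1/(521 + (20 - 60)) = 1/(521 - 40) = 1/481)
(S(-249) - 436995)*(-206146 + w(-407, 25)) = ((-249)**2 - 436995)*(-206146 + 1/481) = (62001 - 436995)*(-99156225/481) = -374994*(-99156225/481) = 37182989437650/481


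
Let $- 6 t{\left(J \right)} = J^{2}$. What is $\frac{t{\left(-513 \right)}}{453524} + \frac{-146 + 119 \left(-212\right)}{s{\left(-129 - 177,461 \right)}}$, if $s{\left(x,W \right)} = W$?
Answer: $- \frac{23055876255}{418149128} \approx -55.138$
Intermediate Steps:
$t{\left(J \right)} = - \frac{J^{2}}{6}$
$\frac{t{\left(-513 \right)}}{453524} + \frac{-146 + 119 \left(-212\right)}{s{\left(-129 - 177,461 \right)}} = \frac{\left(- \frac{1}{6}\right) \left(-513\right)^{2}}{453524} + \frac{-146 + 119 \left(-212\right)}{461} = \left(- \frac{1}{6}\right) 263169 \cdot \frac{1}{453524} + \left(-146 - 25228\right) \frac{1}{461} = \left(- \frac{87723}{2}\right) \frac{1}{453524} - \frac{25374}{461} = - \frac{87723}{907048} - \frac{25374}{461} = - \frac{23055876255}{418149128}$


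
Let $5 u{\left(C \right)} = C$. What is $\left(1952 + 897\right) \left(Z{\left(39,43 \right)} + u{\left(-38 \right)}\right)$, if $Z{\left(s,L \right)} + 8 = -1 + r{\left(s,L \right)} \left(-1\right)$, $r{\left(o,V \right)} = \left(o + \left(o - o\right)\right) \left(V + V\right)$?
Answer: $- \frac{48014197}{5} \approx -9.6028 \cdot 10^{6}$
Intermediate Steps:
$u{\left(C \right)} = \frac{C}{5}$
$r{\left(o,V \right)} = 2 V o$ ($r{\left(o,V \right)} = \left(o + 0\right) 2 V = o 2 V = 2 V o$)
$Z{\left(s,L \right)} = -9 - 2 L s$ ($Z{\left(s,L \right)} = -8 + \left(-1 + 2 L s \left(-1\right)\right) = -8 - \left(1 + 2 L s\right) = -9 - 2 L s$)
$\left(1952 + 897\right) \left(Z{\left(39,43 \right)} + u{\left(-38 \right)}\right) = \left(1952 + 897\right) \left(\left(-9 - 86 \cdot 39\right) + \frac{1}{5} \left(-38\right)\right) = 2849 \left(\left(-9 - 3354\right) - \frac{38}{5}\right) = 2849 \left(-3363 - \frac{38}{5}\right) = 2849 \left(- \frac{16853}{5}\right) = - \frac{48014197}{5}$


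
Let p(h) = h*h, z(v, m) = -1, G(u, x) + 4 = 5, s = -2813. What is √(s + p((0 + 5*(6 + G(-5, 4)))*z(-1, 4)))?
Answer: 2*I*√397 ≈ 39.85*I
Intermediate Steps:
G(u, x) = 1 (G(u, x) = -4 + 5 = 1)
p(h) = h²
√(s + p((0 + 5*(6 + G(-5, 4)))*z(-1, 4))) = √(-2813 + ((0 + 5*(6 + 1))*(-1))²) = √(-2813 + ((0 + 5*7)*(-1))²) = √(-2813 + ((0 + 35)*(-1))²) = √(-2813 + (35*(-1))²) = √(-2813 + (-35)²) = √(-2813 + 1225) = √(-1588) = 2*I*√397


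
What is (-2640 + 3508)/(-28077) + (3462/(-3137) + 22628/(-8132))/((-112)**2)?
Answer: -1431337564483/45839784221952 ≈ -0.031225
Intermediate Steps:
(-2640 + 3508)/(-28077) + (3462/(-3137) + 22628/(-8132))/((-112)**2) = 868*(-1/28077) + (3462*(-1/3137) + 22628*(-1/8132))/12544 = -124/4011 + (-3462/3137 - 5657/2033)*(1/12544) = -124/4011 - 24784255/6377521*1/12544 = -124/4011 - 24784255/79999623424 = -1431337564483/45839784221952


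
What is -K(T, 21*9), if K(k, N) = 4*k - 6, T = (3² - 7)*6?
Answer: -42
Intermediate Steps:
T = 12 (T = (9 - 7)*6 = 2*6 = 12)
K(k, N) = -6 + 4*k
-K(T, 21*9) = -(-6 + 4*12) = -(-6 + 48) = -1*42 = -42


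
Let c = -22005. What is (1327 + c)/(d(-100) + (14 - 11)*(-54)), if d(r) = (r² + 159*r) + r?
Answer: 10339/3081 ≈ 3.3557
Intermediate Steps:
d(r) = r² + 160*r
(1327 + c)/(d(-100) + (14 - 11)*(-54)) = (1327 - 22005)/(-100*(160 - 100) + (14 - 11)*(-54)) = -20678/(-100*60 + 3*(-54)) = -20678/(-6000 - 162) = -20678/(-6162) = -20678*(-1/6162) = 10339/3081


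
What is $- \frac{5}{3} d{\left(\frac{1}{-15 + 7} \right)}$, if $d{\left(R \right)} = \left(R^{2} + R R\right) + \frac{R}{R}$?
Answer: $- \frac{55}{32} \approx -1.7188$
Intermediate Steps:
$d{\left(R \right)} = 1 + 2 R^{2}$ ($d{\left(R \right)} = \left(R^{2} + R^{2}\right) + 1 = 2 R^{2} + 1 = 1 + 2 R^{2}$)
$- \frac{5}{3} d{\left(\frac{1}{-15 + 7} \right)} = - \frac{5}{3} \left(1 + 2 \left(\frac{1}{-15 + 7}\right)^{2}\right) = \left(-5\right) \frac{1}{3} \left(1 + 2 \left(\frac{1}{-8}\right)^{2}\right) = - \frac{5 \left(1 + 2 \left(- \frac{1}{8}\right)^{2}\right)}{3} = - \frac{5 \left(1 + 2 \cdot \frac{1}{64}\right)}{3} = - \frac{5 \left(1 + \frac{1}{32}\right)}{3} = \left(- \frac{5}{3}\right) \frac{33}{32} = - \frac{55}{32}$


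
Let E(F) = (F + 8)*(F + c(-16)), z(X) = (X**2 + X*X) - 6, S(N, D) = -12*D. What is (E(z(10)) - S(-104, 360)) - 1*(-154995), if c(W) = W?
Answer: 195271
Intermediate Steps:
z(X) = -6 + 2*X**2 (z(X) = (X**2 + X**2) - 6 = 2*X**2 - 6 = -6 + 2*X**2)
E(F) = (-16 + F)*(8 + F) (E(F) = (F + 8)*(F - 16) = (8 + F)*(-16 + F) = (-16 + F)*(8 + F))
(E(z(10)) - S(-104, 360)) - 1*(-154995) = ((-128 + (-6 + 2*10**2)**2 - 8*(-6 + 2*10**2)) - (-12)*360) - 1*(-154995) = ((-128 + (-6 + 2*100)**2 - 8*(-6 + 2*100)) - 1*(-4320)) + 154995 = ((-128 + (-6 + 200)**2 - 8*(-6 + 200)) + 4320) + 154995 = ((-128 + 194**2 - 8*194) + 4320) + 154995 = ((-128 + 37636 - 1552) + 4320) + 154995 = (35956 + 4320) + 154995 = 40276 + 154995 = 195271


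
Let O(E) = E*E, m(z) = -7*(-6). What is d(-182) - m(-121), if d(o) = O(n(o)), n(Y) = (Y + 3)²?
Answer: 1026625639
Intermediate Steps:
m(z) = 42
n(Y) = (3 + Y)²
O(E) = E²
d(o) = (3 + o)⁴ (d(o) = ((3 + o)²)² = (3 + o)⁴)
d(-182) - m(-121) = (3 - 182)⁴ - 1*42 = (-179)⁴ - 42 = 1026625681 - 42 = 1026625639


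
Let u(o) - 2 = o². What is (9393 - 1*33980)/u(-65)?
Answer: -24587/4227 ≈ -5.8167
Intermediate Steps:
u(o) = 2 + o²
(9393 - 1*33980)/u(-65) = (9393 - 1*33980)/(2 + (-65)²) = (9393 - 33980)/(2 + 4225) = -24587/4227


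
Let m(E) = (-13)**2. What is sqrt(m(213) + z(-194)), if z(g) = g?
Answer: 5*I ≈ 5.0*I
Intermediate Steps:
m(E) = 169
sqrt(m(213) + z(-194)) = sqrt(169 - 194) = sqrt(-25) = 5*I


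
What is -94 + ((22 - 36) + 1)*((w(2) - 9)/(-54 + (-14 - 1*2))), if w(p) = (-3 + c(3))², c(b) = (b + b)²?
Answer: 746/7 ≈ 106.57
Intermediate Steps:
c(b) = 4*b² (c(b) = (2*b)² = 4*b²)
w(p) = 1089 (w(p) = (-3 + 4*3²)² = (-3 + 4*9)² = (-3 + 36)² = 33² = 1089)
-94 + ((22 - 36) + 1)*((w(2) - 9)/(-54 + (-14 - 1*2))) = -94 + ((22 - 36) + 1)*((1089 - 9)/(-54 + (-14 - 1*2))) = -94 + (-14 + 1)*(1080/(-54 + (-14 - 2))) = -94 - 14040/(-54 - 16) = -94 - 14040/(-70) = -94 - 14040*(-1)/70 = -94 - 13*(-108/7) = -94 + 1404/7 = 746/7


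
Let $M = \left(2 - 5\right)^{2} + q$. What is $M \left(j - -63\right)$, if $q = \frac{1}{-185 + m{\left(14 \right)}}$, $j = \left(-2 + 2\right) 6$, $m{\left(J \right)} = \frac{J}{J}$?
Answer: $\frac{104265}{184} \approx 566.66$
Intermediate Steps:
$m{\left(J \right)} = 1$
$j = 0$ ($j = 0 \cdot 6 = 0$)
$q = - \frac{1}{184}$ ($q = \frac{1}{-185 + 1} = \frac{1}{-184} = - \frac{1}{184} \approx -0.0054348$)
$M = \frac{1655}{184}$ ($M = \left(2 - 5\right)^{2} - \frac{1}{184} = \left(-3\right)^{2} - \frac{1}{184} = 9 - \frac{1}{184} = \frac{1655}{184} \approx 8.9946$)
$M \left(j - -63\right) = \frac{1655 \left(0 - -63\right)}{184} = \frac{1655 \left(0 + 63\right)}{184} = \frac{1655}{184} \cdot 63 = \frac{104265}{184}$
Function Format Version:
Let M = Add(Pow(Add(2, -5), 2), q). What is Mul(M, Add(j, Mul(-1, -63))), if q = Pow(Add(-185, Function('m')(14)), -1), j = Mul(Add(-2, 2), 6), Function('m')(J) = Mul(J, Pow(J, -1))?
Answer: Rational(104265, 184) ≈ 566.66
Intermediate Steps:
Function('m')(J) = 1
j = 0 (j = Mul(0, 6) = 0)
q = Rational(-1, 184) (q = Pow(Add(-185, 1), -1) = Pow(-184, -1) = Rational(-1, 184) ≈ -0.0054348)
M = Rational(1655, 184) (M = Add(Pow(Add(2, -5), 2), Rational(-1, 184)) = Add(Pow(-3, 2), Rational(-1, 184)) = Add(9, Rational(-1, 184)) = Rational(1655, 184) ≈ 8.9946)
Mul(M, Add(j, Mul(-1, -63))) = Mul(Rational(1655, 184), Add(0, Mul(-1, -63))) = Mul(Rational(1655, 184), Add(0, 63)) = Mul(Rational(1655, 184), 63) = Rational(104265, 184)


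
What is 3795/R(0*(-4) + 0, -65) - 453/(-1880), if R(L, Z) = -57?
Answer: -2369593/35720 ≈ -66.338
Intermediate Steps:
3795/R(0*(-4) + 0, -65) - 453/(-1880) = 3795/(-57) - 453/(-1880) = 3795*(-1/57) - 453*(-1/1880) = -1265/19 + 453/1880 = -2369593/35720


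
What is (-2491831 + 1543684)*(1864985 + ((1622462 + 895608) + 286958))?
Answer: -4427858815911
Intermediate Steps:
(-2491831 + 1543684)*(1864985 + ((1622462 + 895608) + 286958)) = -948147*(1864985 + (2518070 + 286958)) = -948147*(1864985 + 2805028) = -948147*4670013 = -4427858815911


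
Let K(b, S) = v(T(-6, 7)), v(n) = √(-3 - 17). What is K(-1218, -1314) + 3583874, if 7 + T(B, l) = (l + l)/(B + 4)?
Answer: 3583874 + 2*I*√5 ≈ 3.5839e+6 + 4.4721*I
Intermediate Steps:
T(B, l) = -7 + 2*l/(4 + B) (T(B, l) = -7 + (l + l)/(B + 4) = -7 + (2*l)/(4 + B) = -7 + 2*l/(4 + B))
v(n) = 2*I*√5 (v(n) = √(-20) = 2*I*√5)
K(b, S) = 2*I*√5
K(-1218, -1314) + 3583874 = 2*I*√5 + 3583874 = 3583874 + 2*I*√5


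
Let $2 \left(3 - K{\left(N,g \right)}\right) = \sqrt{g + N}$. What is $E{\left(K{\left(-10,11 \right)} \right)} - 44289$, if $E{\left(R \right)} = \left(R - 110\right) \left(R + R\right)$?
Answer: $- \frac{89653}{2} \approx -44827.0$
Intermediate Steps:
$K{\left(N,g \right)} = 3 - \frac{\sqrt{N + g}}{2}$ ($K{\left(N,g \right)} = 3 - \frac{\sqrt{g + N}}{2} = 3 - \frac{\sqrt{N + g}}{2}$)
$E{\left(R \right)} = 2 R \left(-110 + R\right)$ ($E{\left(R \right)} = \left(-110 + R\right) 2 R = 2 R \left(-110 + R\right)$)
$E{\left(K{\left(-10,11 \right)} \right)} - 44289 = 2 \left(3 - \frac{\sqrt{-10 + 11}}{2}\right) \left(-110 + \left(3 - \frac{\sqrt{-10 + 11}}{2}\right)\right) - 44289 = 2 \left(3 - \frac{\sqrt{1}}{2}\right) \left(-110 + \left(3 - \frac{\sqrt{1}}{2}\right)\right) - 44289 = 2 \left(3 - \frac{1}{2}\right) \left(-110 + \left(3 - \frac{1}{2}\right)\right) - 44289 = 2 \cdot \frac{5}{2} \left(-110 + \frac{5}{2}\right) - 44289 = 2 \cdot \frac{5}{2} \left(- \frac{215}{2}\right) - 44289 = - \frac{1075}{2} - 44289 = - \frac{89653}{2}$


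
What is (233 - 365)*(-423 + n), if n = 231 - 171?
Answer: 47916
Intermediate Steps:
n = 60
(233 - 365)*(-423 + n) = (233 - 365)*(-423 + 60) = -132*(-363) = 47916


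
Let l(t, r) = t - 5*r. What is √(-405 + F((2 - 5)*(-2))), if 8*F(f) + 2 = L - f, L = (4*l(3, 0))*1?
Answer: I*√1618/2 ≈ 20.112*I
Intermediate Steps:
L = 12 (L = (4*(3 - 5*0))*1 = (4*(3 + 0))*1 = (4*3)*1 = 12*1 = 12)
F(f) = 5/4 - f/8 (F(f) = -¼ + (12 - f)/8 = -¼ + (3/2 - f/8) = 5/4 - f/8)
√(-405 + F((2 - 5)*(-2))) = √(-405 + (5/4 - (2 - 5)*(-2)/8)) = √(-405 + (5/4 - (-3)*(-2)/8)) = √(-405 + (5/4 - ⅛*6)) = √(-405 + (5/4 - ¾)) = √(-405 + ½) = √(-809/2) = I*√1618/2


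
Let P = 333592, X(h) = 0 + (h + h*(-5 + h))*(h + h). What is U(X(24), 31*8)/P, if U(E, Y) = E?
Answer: 2880/41699 ≈ 0.069066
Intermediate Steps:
X(h) = 2*h*(h + h*(-5 + h)) (X(h) = 0 + (h + h*(-5 + h))*(2*h) = 0 + 2*h*(h + h*(-5 + h)) = 2*h*(h + h*(-5 + h)))
U(X(24), 31*8)/P = (2*24**2*(-4 + 24))/333592 = (2*576*20)*(1/333592) = 23040*(1/333592) = 2880/41699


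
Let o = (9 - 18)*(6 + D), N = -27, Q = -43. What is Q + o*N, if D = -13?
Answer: -1744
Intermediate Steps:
o = 63 (o = (9 - 18)*(6 - 13) = -9*(-7) = 63)
Q + o*N = -43 + 63*(-27) = -43 - 1701 = -1744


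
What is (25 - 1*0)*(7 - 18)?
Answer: -275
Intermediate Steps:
(25 - 1*0)*(7 - 18) = (25 + 0)*(-11) = 25*(-11) = -275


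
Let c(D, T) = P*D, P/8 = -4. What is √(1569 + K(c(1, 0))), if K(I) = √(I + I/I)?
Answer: √(1569 + I*√31) ≈ 39.611 + 0.07028*I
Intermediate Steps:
P = -32 (P = 8*(-4) = -32)
c(D, T) = -32*D
K(I) = √(1 + I) (K(I) = √(I + 1) = √(1 + I))
√(1569 + K(c(1, 0))) = √(1569 + √(1 - 32*1)) = √(1569 + √(1 - 32)) = √(1569 + √(-31)) = √(1569 + I*√31)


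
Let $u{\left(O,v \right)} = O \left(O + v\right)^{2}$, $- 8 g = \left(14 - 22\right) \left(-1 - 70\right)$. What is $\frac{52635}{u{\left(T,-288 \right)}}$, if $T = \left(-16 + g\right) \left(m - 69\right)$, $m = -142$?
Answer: $\frac{605}{68889128571} \approx 8.7822 \cdot 10^{-9}$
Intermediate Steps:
$g = -71$ ($g = - \frac{\left(14 - 22\right) \left(-1 - 70\right)}{8} = - \frac{\left(-8\right) \left(-71\right)}{8} = \left(- \frac{1}{8}\right) 568 = -71$)
$T = 18357$ ($T = \left(-16 - 71\right) \left(-142 - 69\right) = \left(-87\right) \left(-211\right) = 18357$)
$\frac{52635}{u{\left(T,-288 \right)}} = \frac{52635}{18357 \left(18357 - 288\right)^{2}} = \frac{52635}{18357 \cdot 18069^{2}} = \frac{52635}{18357 \cdot 326488761} = \frac{52635}{5993354185677} = 52635 \cdot \frac{1}{5993354185677} = \frac{605}{68889128571}$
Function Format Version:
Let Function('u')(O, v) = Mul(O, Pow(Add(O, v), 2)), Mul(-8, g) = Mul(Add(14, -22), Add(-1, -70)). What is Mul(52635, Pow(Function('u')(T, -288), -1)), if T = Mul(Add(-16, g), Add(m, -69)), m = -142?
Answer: Rational(605, 68889128571) ≈ 8.7822e-9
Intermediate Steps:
g = -71 (g = Mul(Rational(-1, 8), Mul(Add(14, -22), Add(-1, -70))) = Mul(Rational(-1, 8), Mul(-8, -71)) = Mul(Rational(-1, 8), 568) = -71)
T = 18357 (T = Mul(Add(-16, -71), Add(-142, -69)) = Mul(-87, -211) = 18357)
Mul(52635, Pow(Function('u')(T, -288), -1)) = Mul(52635, Pow(Mul(18357, Pow(Add(18357, -288), 2)), -1)) = Mul(52635, Pow(Mul(18357, Pow(18069, 2)), -1)) = Mul(52635, Pow(Mul(18357, 326488761), -1)) = Mul(52635, Pow(5993354185677, -1)) = Mul(52635, Rational(1, 5993354185677)) = Rational(605, 68889128571)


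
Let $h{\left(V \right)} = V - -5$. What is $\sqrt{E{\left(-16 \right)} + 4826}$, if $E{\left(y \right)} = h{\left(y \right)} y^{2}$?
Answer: $\sqrt{2010} \approx 44.833$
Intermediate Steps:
$h{\left(V \right)} = 5 + V$ ($h{\left(V \right)} = V + 5 = 5 + V$)
$E{\left(y \right)} = y^{2} \left(5 + y\right)$ ($E{\left(y \right)} = \left(5 + y\right) y^{2} = y^{2} \left(5 + y\right)$)
$\sqrt{E{\left(-16 \right)} + 4826} = \sqrt{\left(-16\right)^{2} \left(5 - 16\right) + 4826} = \sqrt{256 \left(-11\right) + 4826} = \sqrt{-2816 + 4826} = \sqrt{2010}$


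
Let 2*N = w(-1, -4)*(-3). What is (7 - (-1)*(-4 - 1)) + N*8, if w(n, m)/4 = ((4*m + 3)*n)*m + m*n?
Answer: 2306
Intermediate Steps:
w(n, m) = 4*m*n + 4*m*n*(3 + 4*m) (w(n, m) = 4*(((4*m + 3)*n)*m + m*n) = 4*(((3 + 4*m)*n)*m + m*n) = 4*((n*(3 + 4*m))*m + m*n) = 4*(m*n*(3 + 4*m) + m*n) = 4*(m*n + m*n*(3 + 4*m)) = 4*m*n + 4*m*n*(3 + 4*m))
N = 288 (N = ((16*(-4)*(-1)*(1 - 4))*(-3))/2 = ((16*(-4)*(-1)*(-3))*(-3))/2 = (-192*(-3))/2 = (½)*576 = 288)
(7 - (-1)*(-4 - 1)) + N*8 = (7 - (-1)*(-4 - 1)) + 288*8 = (7 - (-1)*(-5)) + 2304 = (7 - 1*5) + 2304 = (7 - 5) + 2304 = 2 + 2304 = 2306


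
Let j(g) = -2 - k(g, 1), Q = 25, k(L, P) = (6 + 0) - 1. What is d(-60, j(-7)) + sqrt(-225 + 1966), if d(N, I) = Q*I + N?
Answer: -235 + sqrt(1741) ≈ -193.27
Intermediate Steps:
k(L, P) = 5 (k(L, P) = 6 - 1 = 5)
j(g) = -7 (j(g) = -2 - 1*5 = -2 - 5 = -7)
d(N, I) = N + 25*I (d(N, I) = 25*I + N = N + 25*I)
d(-60, j(-7)) + sqrt(-225 + 1966) = (-60 + 25*(-7)) + sqrt(-225 + 1966) = (-60 - 175) + sqrt(1741) = -235 + sqrt(1741)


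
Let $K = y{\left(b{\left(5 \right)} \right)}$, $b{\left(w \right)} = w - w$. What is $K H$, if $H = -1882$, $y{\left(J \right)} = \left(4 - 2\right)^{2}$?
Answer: $-7528$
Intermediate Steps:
$b{\left(w \right)} = 0$
$y{\left(J \right)} = 4$ ($y{\left(J \right)} = 2^{2} = 4$)
$K = 4$
$K H = 4 \left(-1882\right) = -7528$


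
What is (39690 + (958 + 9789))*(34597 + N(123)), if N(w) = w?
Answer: 1751172640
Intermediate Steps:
(39690 + (958 + 9789))*(34597 + N(123)) = (39690 + (958 + 9789))*(34597 + 123) = (39690 + 10747)*34720 = 50437*34720 = 1751172640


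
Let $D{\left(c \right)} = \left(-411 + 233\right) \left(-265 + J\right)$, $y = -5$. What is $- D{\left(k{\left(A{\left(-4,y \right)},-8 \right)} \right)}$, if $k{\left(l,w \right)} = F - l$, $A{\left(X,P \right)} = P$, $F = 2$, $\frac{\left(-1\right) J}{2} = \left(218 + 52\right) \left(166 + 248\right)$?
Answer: $-39840850$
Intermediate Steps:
$J = -223560$ ($J = - 2 \left(218 + 52\right) \left(166 + 248\right) = - 2 \cdot 270 \cdot 414 = \left(-2\right) 111780 = -223560$)
$k{\left(l,w \right)} = 2 - l$
$D{\left(c \right)} = 39840850$ ($D{\left(c \right)} = \left(-411 + 233\right) \left(-265 - 223560\right) = \left(-178\right) \left(-223825\right) = 39840850$)
$- D{\left(k{\left(A{\left(-4,y \right)},-8 \right)} \right)} = \left(-1\right) 39840850 = -39840850$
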